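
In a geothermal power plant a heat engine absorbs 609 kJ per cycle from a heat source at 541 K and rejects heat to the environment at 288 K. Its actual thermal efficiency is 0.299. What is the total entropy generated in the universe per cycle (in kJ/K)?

ΔS_univ ≈ 0.357 kJ/K

W = η·Q_H = 0.299 × 609 = 182.1 kJ, so Q_C = Q_H − W = 426.9 kJ.
The hot reservoir loses entropy Q_H/T_H = 609/541.00 = 1.126 kJ/K; the cold reservoir gains Q_C/T_C = 426.9/288.00 = 1.482 kJ/K.
ΔS_univ = −Q_H/T_H + Q_C/T_C = 0.357 kJ/K (> 0, since η = 0.299 < η_Carnot = 0.468).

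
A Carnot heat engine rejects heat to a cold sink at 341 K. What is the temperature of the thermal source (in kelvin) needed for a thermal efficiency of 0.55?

From η = 1 − T_C/T_H, solving for T_H gives T_H = T_C/(1 − η) = 341.00/(1 − 0.55) = 758 K.

T_H ≈ 758 K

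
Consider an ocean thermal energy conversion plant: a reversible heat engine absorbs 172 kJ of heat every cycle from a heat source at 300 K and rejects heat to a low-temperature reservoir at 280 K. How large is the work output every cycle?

W ≈ 11.47 kJ

η_rev = 1 − T_C/T_H = 1 − 280.00/300.00 = 0.0667.
W = η·Q_H = 0.0667 × 172 = 11.47 kJ.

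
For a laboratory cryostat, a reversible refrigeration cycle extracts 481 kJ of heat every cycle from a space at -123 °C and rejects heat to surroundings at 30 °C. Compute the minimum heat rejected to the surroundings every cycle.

Q_H ≈ 971.1 kJ

T_H = 30 °C → 30 + 273.15 = 303.15 K.
T_C = -123 °C → -123 + 273.15 = 150.15 K.
For a reversible cycle Q_H/Q_C = T_H/T_C, so Q_H = Q_C·T_H/T_C = 481 × 303.15/150.15 = 971.1 kJ.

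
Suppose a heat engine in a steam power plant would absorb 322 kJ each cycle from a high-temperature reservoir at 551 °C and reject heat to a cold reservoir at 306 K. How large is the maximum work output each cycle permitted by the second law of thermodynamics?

T_H = 551 °C → 551 + 273.15 = 824.15 K.
By the Carnot theorem, η_max = 1 − T_C/T_H = 1 − 306.00/824.15 = 0.6287.
W_max = η_max · Q_H = 0.6287 × 322 = 202 kJ.

W_max ≈ 202 kJ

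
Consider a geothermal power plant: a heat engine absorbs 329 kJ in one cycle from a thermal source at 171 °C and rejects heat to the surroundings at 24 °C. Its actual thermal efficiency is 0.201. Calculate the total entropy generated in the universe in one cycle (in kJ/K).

T_H = 171 °C → 171 + 273.15 = 444.15 K.
T_C = 24 °C → 24 + 273.15 = 297.15 K.
W = η·Q_H = 0.201 × 329 = 66.13 kJ, so Q_C = Q_H − W = 262.9 kJ.
The hot reservoir loses entropy Q_H/T_H = 329/444.15 = 0.7407 kJ/K; the cold reservoir gains Q_C/T_C = 262.9/297.15 = 0.8846 kJ/K.
ΔS_univ = −Q_H/T_H + Q_C/T_C = 0.144 kJ/K (> 0, since η = 0.201 < η_Carnot = 0.331).

ΔS_univ ≈ 0.144 kJ/K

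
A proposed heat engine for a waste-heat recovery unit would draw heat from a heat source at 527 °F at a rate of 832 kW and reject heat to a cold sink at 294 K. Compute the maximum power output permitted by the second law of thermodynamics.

T_H = 527 °F → (527 − 32) × 5/9 = 275.00 °C = 548.15 K.
The upper bound on efficiency is η_max = 1 − T_C/T_H = 1 − 294.00/548.15 = 0.4637.
W_max = η_max · Q_H = 0.4637 × 832 = 386 kW.

Ẇ_max ≈ 386 kW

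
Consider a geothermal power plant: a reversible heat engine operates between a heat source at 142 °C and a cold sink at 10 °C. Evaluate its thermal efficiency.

η ≈ 0.3180

T_H = 142 °C → 142 + 273.15 = 415.15 K.
T_C = 10 °C → 10 + 273.15 = 283.15 K.
For a reversible engine, η = 1 − T_C/T_H = 1 − 283.15/415.15 = 0.3180.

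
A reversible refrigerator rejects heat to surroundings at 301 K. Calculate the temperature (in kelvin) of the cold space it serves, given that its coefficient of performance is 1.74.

COP_R = T_C/(T_H − T_C) ⇒ T_C = T_H·COP_R/(1 + COP_R) = 301.00 × 1.74/(1 + 1.74) = 191 K.

T_C ≈ 191 K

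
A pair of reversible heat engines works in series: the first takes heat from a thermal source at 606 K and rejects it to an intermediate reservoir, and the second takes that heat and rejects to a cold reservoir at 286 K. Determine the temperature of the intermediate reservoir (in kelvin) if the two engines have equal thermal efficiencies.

T_m ≈ 416.3 K

Equal efficiencies require 1 − T_m/T_H = 1 − T_C/T_m, i.e. T_m/T_H = T_C/T_m, so T_m = √(T_H·T_C) = √(606.00 × 286.00) = 416.3 K.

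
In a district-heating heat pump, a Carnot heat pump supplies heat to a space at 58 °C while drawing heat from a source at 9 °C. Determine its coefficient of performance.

T_H = 58 °C → 58 + 273.15 = 331.15 K.
T_C = 9 °C → 9 + 273.15 = 282.15 K.
COP_HP = T_H/(T_H − T_C) = 331.15/(331.15 − 282.15) = 6.76.

COP_HP ≈ 6.76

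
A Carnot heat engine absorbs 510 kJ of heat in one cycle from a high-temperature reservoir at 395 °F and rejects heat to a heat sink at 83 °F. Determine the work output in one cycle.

T_H = 395 °F → (395 − 32) × 5/9 = 201.67 °C = 474.82 K.
T_C = 83 °F → (83 − 32) × 5/9 = 28.33 °C = 301.48 K.
Since the cycle is reversible, η = 1 − T_C/T_H = 1 − 301.48/474.82 = 0.3651.
W = η·Q_H = 0.3651 × 510 = 186 kJ.

W ≈ 186 kJ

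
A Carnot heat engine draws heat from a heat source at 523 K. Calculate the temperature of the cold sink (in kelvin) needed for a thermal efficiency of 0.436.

From η = 1 − T_C/T_H, T_C = T_H·(1 − η) = 523.00 × (1 − 0.436) = 295.0 K.

T_C ≈ 295.0 K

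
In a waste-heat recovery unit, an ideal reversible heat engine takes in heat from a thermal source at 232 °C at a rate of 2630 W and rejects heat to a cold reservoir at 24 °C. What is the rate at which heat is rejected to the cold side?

Q̇_C ≈ 1550 W

T_H = 232 °C → 232 + 273.15 = 505.15 K.
T_C = 24 °C → 24 + 273.15 = 297.15 K.
Since the cycle is reversible, η = 1 − T_C/T_H = 1 − 297.15/505.15 = 0.4118.
For a reversible cycle Q_C/Q_H = T_C/T_H, so Q_C = 2630 × 297.15/505.15 = 1550 W.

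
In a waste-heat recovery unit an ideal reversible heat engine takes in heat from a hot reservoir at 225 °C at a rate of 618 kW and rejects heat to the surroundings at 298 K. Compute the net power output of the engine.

Ẇ ≈ 248 kW

T_H = 225 °C → 225 + 273.15 = 498.15 K.
For a reversible engine, η = 1 − T_C/T_H = 1 − 298.00/498.15 = 0.4018.
W = η·Q_H = 0.4018 × 618 = 248 kW.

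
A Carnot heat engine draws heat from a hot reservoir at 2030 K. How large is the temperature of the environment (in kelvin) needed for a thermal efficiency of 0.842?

From η = 1 − T_C/T_H, T_C = T_H·(1 − η) = 2030.00 × (1 − 0.842) = 321 K.

T_C ≈ 321 K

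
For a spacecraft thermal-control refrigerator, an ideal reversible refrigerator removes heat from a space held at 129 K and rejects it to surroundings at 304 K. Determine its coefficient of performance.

The reversible coefficient of performance is COP_R = T_C/(T_H − T_C) = 129.00/(304.00 − 129.00) = 0.737.

COP_R ≈ 0.737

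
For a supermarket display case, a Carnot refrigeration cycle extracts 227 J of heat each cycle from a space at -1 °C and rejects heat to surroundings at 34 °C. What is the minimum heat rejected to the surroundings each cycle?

T_H = 34 °C → 34 + 273.15 = 307.15 K.
T_C = -1 °C → -1 + 273.15 = 272.15 K.
For a reversible cycle Q_H/Q_C = T_H/T_C, so Q_H = Q_C·T_H/T_C = 227 × 307.15/272.15 = 256 J.

Q_H ≈ 256 J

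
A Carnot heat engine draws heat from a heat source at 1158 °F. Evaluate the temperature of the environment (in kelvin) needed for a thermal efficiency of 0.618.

T_C ≈ 343 K

T_H = 1158 °F → (1158 − 32) × 5/9 = 625.56 °C = 898.71 K.
From η = 1 − T_C/T_H, T_C = T_H·(1 − η) = 898.71 × (1 − 0.618) = 343 K.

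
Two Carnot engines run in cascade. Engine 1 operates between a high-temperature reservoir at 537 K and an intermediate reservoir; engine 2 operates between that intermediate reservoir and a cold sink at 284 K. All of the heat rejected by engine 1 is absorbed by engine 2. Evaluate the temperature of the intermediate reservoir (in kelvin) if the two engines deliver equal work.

For reversible stages Q_m = Q_H·(T_m/T_H). Setting W₁ = Q_H(1 − T_m/T_H) equal to W₂ = Q_m(1 − T_C/T_m) = Q_H·(T_m − T_C)/T_H gives T_H − T_m = T_m − T_C, so T_m = (T_H + T_C)/2 = (537.00 + 284.00)/2 = 410 K.

T_m ≈ 410 K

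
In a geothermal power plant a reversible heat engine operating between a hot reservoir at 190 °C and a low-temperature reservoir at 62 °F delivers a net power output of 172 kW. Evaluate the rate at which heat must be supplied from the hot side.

T_H = 190 °C → 190 + 273.15 = 463.15 K.
T_C = 62 °F → (62 − 32) × 5/9 = 16.67 °C = 289.82 K.
η_rev = 1 − T_C/T_H = 1 − 289.82/463.15 = 0.3742.
Q_H = W/η = 172/0.3742 = 460 kW.

Q̇_H ≈ 460 kW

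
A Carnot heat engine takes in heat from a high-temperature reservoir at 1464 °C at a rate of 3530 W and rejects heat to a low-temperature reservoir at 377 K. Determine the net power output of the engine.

Ẇ ≈ 2764 W

T_H = 1464 °C → 1464 + 273.15 = 1737.15 K.
η_rev = 1 − T_C/T_H = 1 − 377.00/1737.15 = 0.7830.
W = η·Q_H = 0.7830 × 3530 = 2764 W.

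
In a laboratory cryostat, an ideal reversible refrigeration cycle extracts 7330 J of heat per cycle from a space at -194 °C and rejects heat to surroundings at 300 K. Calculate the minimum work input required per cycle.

T_C = -194 °C → -194 + 273.15 = 79.15 K.
The reversible coefficient of performance is COP_R = T_C/(T_H − T_C) = 79.15/220.85 = 0.3584.
W = Q_C/COP_R = 7330/0.3584 = 20500 J.

W_in ≈ 20500 J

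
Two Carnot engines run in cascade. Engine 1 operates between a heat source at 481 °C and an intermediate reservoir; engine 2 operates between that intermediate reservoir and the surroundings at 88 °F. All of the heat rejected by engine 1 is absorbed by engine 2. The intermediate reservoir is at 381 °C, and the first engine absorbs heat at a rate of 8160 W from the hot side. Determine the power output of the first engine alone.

Ẇ₁ ≈ 1082 W

T_H = 481 °C → 481 + 273.15 = 754.15 K.
T_C = 88 °F → (88 − 32) × 5/9 = 31.11 °C = 304.26 K.
T_m = 381 °C → 381 + 273.15 = 654.15 K.
First-stage efficiency η₁ = 1 − T_m/T_H = 1 − 654.15/754.15 = 0.1326.
W₁ = η₁·Q_H = 0.1326 × 8160 = 1082 W.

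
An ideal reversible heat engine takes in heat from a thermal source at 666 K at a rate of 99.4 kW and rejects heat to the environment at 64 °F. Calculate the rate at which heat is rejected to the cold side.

Q̇_C ≈ 43.42 kW

T_C = 64 °F → (64 − 32) × 5/9 = 17.78 °C = 290.93 K.
η_rev = 1 − T_C/T_H = 1 − 290.93/666.00 = 0.5632.
For a reversible cycle Q_C/Q_H = T_C/T_H, so Q_C = 99.4 × 290.93/666.00 = 43.42 kW.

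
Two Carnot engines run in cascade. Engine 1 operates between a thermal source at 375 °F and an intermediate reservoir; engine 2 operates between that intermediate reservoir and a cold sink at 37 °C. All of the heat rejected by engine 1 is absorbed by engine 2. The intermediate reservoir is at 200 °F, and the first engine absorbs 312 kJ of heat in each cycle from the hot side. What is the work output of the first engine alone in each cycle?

T_H = 375 °F → (375 − 32) × 5/9 = 190.56 °C = 463.71 K.
T_C = 37 °C → 37 + 273.15 = 310.15 K.
T_m = 200 °F → (200 − 32) × 5/9 = 93.33 °C = 366.48 K.
First-stage efficiency η₁ = 1 − T_m/T_H = 1 − 366.48/463.71 = 0.2097.
W₁ = η₁·Q_H = 0.2097 × 312 = 65.4 kJ.

W₁ ≈ 65.4 kJ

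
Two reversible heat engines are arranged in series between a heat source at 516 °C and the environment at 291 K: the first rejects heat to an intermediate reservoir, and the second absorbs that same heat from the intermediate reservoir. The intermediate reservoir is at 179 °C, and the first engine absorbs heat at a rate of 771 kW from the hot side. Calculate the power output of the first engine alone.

T_H = 516 °C → 516 + 273.15 = 789.15 K.
T_m = 179 °C → 179 + 273.15 = 452.15 K.
First-stage efficiency η₁ = 1 − T_m/T_H = 1 − 452.15/789.15 = 0.4270.
W₁ = η₁·Q_H = 0.4270 × 771 = 329.2 kW.

Ẇ₁ ≈ 329.2 kW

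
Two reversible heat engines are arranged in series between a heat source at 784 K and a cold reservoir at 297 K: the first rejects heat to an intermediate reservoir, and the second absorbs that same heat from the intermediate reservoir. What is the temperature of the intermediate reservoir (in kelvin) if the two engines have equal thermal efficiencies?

T_m ≈ 482.5 K

Equal efficiencies require 1 − T_m/T_H = 1 − T_C/T_m, i.e. T_m/T_H = T_C/T_m, so T_m = √(T_H·T_C) = √(784.00 × 297.00) = 482.5 K.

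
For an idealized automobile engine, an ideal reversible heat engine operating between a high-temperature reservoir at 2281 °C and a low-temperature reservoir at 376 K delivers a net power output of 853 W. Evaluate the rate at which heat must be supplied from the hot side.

Q̇_H ≈ 1000 W

T_H = 2281 °C → 2281 + 273.15 = 2554.15 K.
For a reversible engine, η = 1 − T_C/T_H = 1 − 376.00/2554.15 = 0.8528.
Q_H = W/η = 853/0.8528 = 1000 W.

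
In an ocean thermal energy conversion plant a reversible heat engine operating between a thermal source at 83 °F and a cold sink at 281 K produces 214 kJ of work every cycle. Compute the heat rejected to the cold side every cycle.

Q_C ≈ 2940 kJ

T_H = 83 °F → (83 − 32) × 5/9 = 28.33 °C = 301.48 K.
Carnot efficiency: η = 1 − T_C/T_H = 1 − 281.00/301.48 = 0.0679.
Since Q_C/Q_H = T_C/T_H and Q_H = W/η, Q_C = W·T_C/(T_H − T_C) = 214 × 281.00/20.48 = 2940 kJ.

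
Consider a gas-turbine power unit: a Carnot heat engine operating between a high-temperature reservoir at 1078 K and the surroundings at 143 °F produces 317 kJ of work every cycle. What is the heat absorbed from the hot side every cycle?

T_C = 143 °F → (143 − 32) × 5/9 = 61.67 °C = 334.82 K.
η_rev = 1 − T_C/T_H = 1 − 334.82/1078.00 = 0.6894.
Q_H = W/η = 317/0.6894 = 459.8 kJ.

Q_H ≈ 459.8 kJ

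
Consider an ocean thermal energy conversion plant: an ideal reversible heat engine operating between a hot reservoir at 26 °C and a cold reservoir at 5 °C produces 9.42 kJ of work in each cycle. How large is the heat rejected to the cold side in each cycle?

T_H = 26 °C → 26 + 273.15 = 299.15 K.
T_C = 5 °C → 5 + 273.15 = 278.15 K.
Carnot efficiency: η = 1 − T_C/T_H = 1 − 278.15/299.15 = 0.0702.
Since Q_C/Q_H = T_C/T_H and Q_H = W/η, Q_C = W·T_C/(T_H − T_C) = 9.42 × 278.15/21.00 = 125 kJ.

Q_C ≈ 125 kJ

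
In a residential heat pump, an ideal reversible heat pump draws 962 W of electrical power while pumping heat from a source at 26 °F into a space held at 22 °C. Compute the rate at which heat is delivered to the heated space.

T_H = 22 °C → 22 + 273.15 = 295.15 K.
T_C = 26 °F → (26 − 32) × 5/9 = -3.33 °C = 269.82 K.
For a reversible heat pump, COP_HP = T_H/(T_H − T_C) = 295.15/25.33 = 11.6507.
Q_H = COP_HP · W = 11.6507 × 962 = 11210 W.

Q̇_H ≈ 11210 W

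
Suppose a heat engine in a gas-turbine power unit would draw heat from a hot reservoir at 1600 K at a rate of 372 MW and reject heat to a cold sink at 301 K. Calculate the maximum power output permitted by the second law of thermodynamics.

Ẇ_max ≈ 302.0 MW

No engine can exceed the Carnot limit: η_max = 1 − T_C/T_H = 1 − 301.00/1600.00 = 0.8119.
W_max = η_max · Q_H = 0.8119 × 372 = 302.0 MW.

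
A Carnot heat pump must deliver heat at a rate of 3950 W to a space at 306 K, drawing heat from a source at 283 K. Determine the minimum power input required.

COP_HP = T_H/(T_H − T_C) = 306.00/23.00 = 13.3043.
W = Q_H/COP_HP = 3950/13.3043 = 297 W.

Ẇ_in ≈ 297 W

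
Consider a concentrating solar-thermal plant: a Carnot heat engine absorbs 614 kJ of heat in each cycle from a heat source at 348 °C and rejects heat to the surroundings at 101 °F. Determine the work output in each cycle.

T_H = 348 °C → 348 + 273.15 = 621.15 K.
T_C = 101 °F → (101 − 32) × 5/9 = 38.33 °C = 311.48 K.
The Carnot efficiency is η = 1 − T_C/T_H = 1 − 311.48/621.15 = 0.4985.
W = η·Q_H = 0.4985 × 614 = 306 kJ.

W ≈ 306 kJ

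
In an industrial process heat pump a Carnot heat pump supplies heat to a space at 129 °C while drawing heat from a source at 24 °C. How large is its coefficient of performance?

COP_HP ≈ 3.830

T_H = 129 °C → 129 + 273.15 = 402.15 K.
T_C = 24 °C → 24 + 273.15 = 297.15 K.
Reversible heating COP: COP_HP = T_H/(T_H − T_C) = 402.15/(402.15 − 297.15) = 3.830.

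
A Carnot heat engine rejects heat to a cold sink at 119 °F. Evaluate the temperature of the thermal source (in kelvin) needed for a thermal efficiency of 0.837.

T_H ≈ 1970 K

T_C = 119 °F → (119 − 32) × 5/9 = 48.33 °C = 321.48 K.
From η = 1 − T_C/T_H, solving for T_H gives T_H = T_C/(1 − η) = 321.48/(1 − 0.837) = 1970 K.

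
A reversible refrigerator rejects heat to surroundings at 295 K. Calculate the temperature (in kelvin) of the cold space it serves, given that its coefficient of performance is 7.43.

COP_R = T_C/(T_H − T_C) ⇒ T_C = T_H·COP_R/(1 + COP_R) = 295.00 × 7.43/(1 + 7.43) = 260 K.

T_C ≈ 260 K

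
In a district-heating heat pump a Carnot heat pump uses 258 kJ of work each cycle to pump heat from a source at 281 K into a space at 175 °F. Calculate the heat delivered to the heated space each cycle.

Q_H ≈ 1270 kJ

T_H = 175 °F → (175 − 32) × 5/9 = 79.44 °C = 352.59 K.
Reversible heating COP: COP_HP = T_H/(T_H − T_C) = 352.59/71.59 = 4.9249.
Q_H = COP_HP · W = 4.9249 × 258 = 1270 kJ.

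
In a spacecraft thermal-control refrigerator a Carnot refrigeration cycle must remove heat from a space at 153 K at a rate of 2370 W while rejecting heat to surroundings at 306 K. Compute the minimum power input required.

For a reversible refrigerator, COP_R = T_C/(T_H − T_C) = 153.00/153.00 = 1.0000.
W = Q_C/COP_R = 2370/1.0000 = 2370 W.

Ẇ_in ≈ 2370 W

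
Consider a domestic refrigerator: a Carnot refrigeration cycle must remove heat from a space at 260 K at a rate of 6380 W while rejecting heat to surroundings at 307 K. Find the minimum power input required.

Ẇ_in ≈ 1150 W

COP_R = T_C/(T_H − T_C) = 260.00/47.00 = 5.5319.
W = Q_C/COP_R = 6380/5.5319 = 1150 W.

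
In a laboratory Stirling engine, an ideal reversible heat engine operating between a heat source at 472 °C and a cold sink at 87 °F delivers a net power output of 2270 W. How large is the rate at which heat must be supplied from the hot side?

T_H = 472 °C → 472 + 273.15 = 745.15 K.
T_C = 87 °F → (87 − 32) × 5/9 = 30.56 °C = 303.71 K.
Since the cycle is reversible, η = 1 − T_C/T_H = 1 − 303.71/745.15 = 0.5924.
Q_H = W/η = 2270/0.5924 = 3830 W.

Q̇_H ≈ 3830 W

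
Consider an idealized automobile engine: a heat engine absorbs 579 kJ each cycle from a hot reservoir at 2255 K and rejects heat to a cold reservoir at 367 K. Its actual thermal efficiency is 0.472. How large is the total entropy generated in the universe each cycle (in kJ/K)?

ΔS_univ ≈ 0.576 kJ/K

W = η·Q_H = 0.472 × 579 = 273.3 kJ, so Q_C = Q_H − W = 305.7 kJ.
Reservoir entropy changes: ΔS_H = −Q_H/T_H = −579/2255.00 = -0.2568 kJ/K and ΔS_C = +Q_C/T_C = 305.7/367.00 = 0.8330 kJ/K.
ΔS_univ = −Q_H/T_H + Q_C/T_C = 0.576 kJ/K (> 0, since η = 0.472 < η_Carnot = 0.837).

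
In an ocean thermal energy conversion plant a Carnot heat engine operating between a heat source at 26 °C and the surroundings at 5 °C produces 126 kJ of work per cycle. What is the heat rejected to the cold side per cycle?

T_H = 26 °C → 26 + 273.15 = 299.15 K.
T_C = 5 °C → 5 + 273.15 = 278.15 K.
The Carnot efficiency is η = 1 − T_C/T_H = 1 − 278.15/299.15 = 0.0702.
Since Q_C/Q_H = T_C/T_H and Q_H = W/η, Q_C = W·T_C/(T_H − T_C) = 126 × 278.15/21.00 = 1669 kJ.

Q_C ≈ 1669 kJ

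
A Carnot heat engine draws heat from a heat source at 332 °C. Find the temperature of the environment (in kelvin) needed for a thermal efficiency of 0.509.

T_C ≈ 297.1 K

T_H = 332 °C → 332 + 273.15 = 605.15 K.
From η = 1 − T_C/T_H, T_C = T_H·(1 − η) = 605.15 × (1 − 0.509) = 297.1 K.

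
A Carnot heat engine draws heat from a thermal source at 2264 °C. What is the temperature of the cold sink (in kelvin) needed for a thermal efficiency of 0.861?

T_C ≈ 353 K

T_H = 2264 °C → 2264 + 273.15 = 2537.15 K.
From η = 1 − T_C/T_H, T_C = T_H·(1 − η) = 2537.15 × (1 − 0.861) = 353 K.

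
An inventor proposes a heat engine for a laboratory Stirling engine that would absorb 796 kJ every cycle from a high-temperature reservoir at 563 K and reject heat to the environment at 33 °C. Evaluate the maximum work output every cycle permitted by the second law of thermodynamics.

T_C = 33 °C → 33 + 273.15 = 306.15 K.
By the Carnot theorem, η_max = 1 − T_C/T_H = 1 − 306.15/563.00 = 0.4562.
W_max = η_max · Q_H = 0.4562 × 796 = 363 kJ.

W_max ≈ 363 kJ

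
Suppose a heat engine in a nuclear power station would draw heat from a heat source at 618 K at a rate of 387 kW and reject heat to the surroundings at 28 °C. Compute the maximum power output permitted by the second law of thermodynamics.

Ẇ_max ≈ 198 kW

T_C = 28 °C → 28 + 273.15 = 301.15 K.
By the Carnot theorem, η_max = 1 − T_C/T_H = 1 − 301.15/618.00 = 0.5127.
W_max = η_max · Q_H = 0.5127 × 387 = 198 kW.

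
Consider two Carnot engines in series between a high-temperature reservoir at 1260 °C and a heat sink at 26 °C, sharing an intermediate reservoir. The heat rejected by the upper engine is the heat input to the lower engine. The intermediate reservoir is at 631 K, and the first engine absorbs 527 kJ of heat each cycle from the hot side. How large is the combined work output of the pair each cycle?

T_H = 1260 °C → 1260 + 273.15 = 1533.15 K.
T_C = 26 °C → 26 + 273.15 = 299.15 K.
Two reversible stages in series are equivalent to a single Carnot engine between T_H and T_C, so η_total = 1 − T_C/T_H = 1 − 299.15/1533.15 = 0.8049.
W_total = η_total · Q_H = 0.8049 × 527 = 424.2 kJ.

W_total ≈ 424.2 kJ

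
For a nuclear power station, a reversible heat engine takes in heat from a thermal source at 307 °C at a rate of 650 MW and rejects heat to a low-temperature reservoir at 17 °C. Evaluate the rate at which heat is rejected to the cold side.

T_H = 307 °C → 307 + 273.15 = 580.15 K.
T_C = 17 °C → 17 + 273.15 = 290.15 K.
For a reversible engine, η = 1 − T_C/T_H = 1 − 290.15/580.15 = 0.4999.
For a reversible cycle Q_C/Q_H = T_C/T_H, so Q_C = 650 × 290.15/580.15 = 325.1 MW.

Q̇_C ≈ 325.1 MW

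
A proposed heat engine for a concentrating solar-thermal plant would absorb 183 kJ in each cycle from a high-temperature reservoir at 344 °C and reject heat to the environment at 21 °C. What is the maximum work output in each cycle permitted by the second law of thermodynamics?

T_H = 344 °C → 344 + 273.15 = 617.15 K.
T_C = 21 °C → 21 + 273.15 = 294.15 K.
By the Carnot theorem, η_max = 1 − T_C/T_H = 1 − 294.15/617.15 = 0.5234.
W_max = η_max · Q_H = 0.5234 × 183 = 95.8 kJ.

W_max ≈ 95.8 kJ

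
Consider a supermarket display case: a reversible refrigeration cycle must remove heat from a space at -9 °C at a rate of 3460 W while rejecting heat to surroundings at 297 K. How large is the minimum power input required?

Ẇ_in ≈ 430 W

T_C = -9 °C → -9 + 273.15 = 264.15 K.
Carnot COP: COP_R = T_C/(T_H − T_C) = 264.15/32.85 = 8.0411.
W = Q_C/COP_R = 3460/8.0411 = 430 W.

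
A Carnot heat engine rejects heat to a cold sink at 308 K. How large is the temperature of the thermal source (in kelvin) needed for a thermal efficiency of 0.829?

T_H ≈ 1801 K

From η = 1 − T_C/T_H, solving for T_H gives T_H = T_C/(1 − η) = 308.00/(1 − 0.829) = 1801 K.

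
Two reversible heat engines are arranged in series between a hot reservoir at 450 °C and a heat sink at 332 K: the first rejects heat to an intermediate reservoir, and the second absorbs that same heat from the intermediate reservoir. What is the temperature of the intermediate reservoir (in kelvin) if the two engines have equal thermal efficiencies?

T_H = 450 °C → 450 + 273.15 = 723.15 K.
Equal efficiencies require 1 − T_m/T_H = 1 − T_C/T_m, i.e. T_m/T_H = T_C/T_m, so T_m = √(T_H·T_C) = √(723.15 × 332.00) = 490 K.

T_m ≈ 490 K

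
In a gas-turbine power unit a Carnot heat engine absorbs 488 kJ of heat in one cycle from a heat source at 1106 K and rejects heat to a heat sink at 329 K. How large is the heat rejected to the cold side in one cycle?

Q_C ≈ 145 kJ

The Carnot efficiency is η = 1 − T_C/T_H = 1 − 329.00/1106.00 = 0.7025.
For a reversible cycle Q_C/Q_H = T_C/T_H, so Q_C = 488 × 329.00/1106.00 = 145 kJ.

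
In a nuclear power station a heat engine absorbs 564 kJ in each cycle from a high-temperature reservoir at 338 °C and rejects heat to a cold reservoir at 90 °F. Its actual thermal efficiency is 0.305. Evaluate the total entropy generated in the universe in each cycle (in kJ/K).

T_H = 338 °C → 338 + 273.15 = 611.15 K.
T_C = 90 °F → (90 − 32) × 5/9 = 32.22 °C = 305.37 K.
W = η·Q_H = 0.305 × 564 = 172.0 kJ, so Q_C = Q_H − W = 392.0 kJ.
The hot reservoir loses entropy Q_H/T_H = 564/611.15 = 0.9229 kJ/K; the cold reservoir gains Q_C/T_C = 392.0/305.37 = 1.284 kJ/K.
ΔS_univ = −Q_H/T_H + Q_C/T_C = 0.361 kJ/K (> 0, since η = 0.305 < η_Carnot = 0.500).

ΔS_univ ≈ 0.361 kJ/K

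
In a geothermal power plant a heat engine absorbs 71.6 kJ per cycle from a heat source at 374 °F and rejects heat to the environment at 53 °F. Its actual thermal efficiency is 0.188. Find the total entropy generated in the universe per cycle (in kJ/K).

ΔS_univ ≈ 0.04953 kJ/K

T_H = 374 °F → (374 − 32) × 5/9 = 190.00 °C = 463.15 K.
T_C = 53 °F → (53 − 32) × 5/9 = 11.67 °C = 284.82 K.
W = η·Q_H = 0.188 × 71.6 = 13.46 kJ, so Q_C = Q_H − W = 58.14 kJ.
Reservoir entropy changes: ΔS_H = −Q_H/T_H = −71.6/463.15 = -0.1546 kJ/K and ΔS_C = +Q_C/T_C = 58.14/284.82 = 0.2041 kJ/K.
ΔS_univ = −Q_H/T_H + Q_C/T_C = 0.04953 kJ/K (> 0, since η = 0.188 < η_Carnot = 0.385).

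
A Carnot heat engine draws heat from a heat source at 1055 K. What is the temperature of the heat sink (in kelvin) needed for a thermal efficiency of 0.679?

T_C ≈ 338.7 K

From η = 1 − T_C/T_H, T_C = T_H·(1 − η) = 1055.00 × (1 − 0.679) = 338.7 K.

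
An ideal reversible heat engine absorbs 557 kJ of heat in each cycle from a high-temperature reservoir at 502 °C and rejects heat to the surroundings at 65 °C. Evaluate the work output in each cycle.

T_H = 502 °C → 502 + 273.15 = 775.15 K.
T_C = 65 °C → 65 + 273.15 = 338.15 K.
Carnot efficiency: η = 1 − T_C/T_H = 1 − 338.15/775.15 = 0.5638.
W = η·Q_H = 0.5638 × 557 = 314 kJ.

W ≈ 314 kJ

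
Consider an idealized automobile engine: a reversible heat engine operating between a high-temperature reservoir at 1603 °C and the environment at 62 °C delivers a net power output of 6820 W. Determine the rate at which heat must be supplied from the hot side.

T_H = 1603 °C → 1603 + 273.15 = 1876.15 K.
T_C = 62 °C → 62 + 273.15 = 335.15 K.
The Carnot efficiency is η = 1 − T_C/T_H = 1 − 335.15/1876.15 = 0.8214.
Q_H = W/η = 6820/0.8214 = 8300 W.

Q̇_H ≈ 8300 W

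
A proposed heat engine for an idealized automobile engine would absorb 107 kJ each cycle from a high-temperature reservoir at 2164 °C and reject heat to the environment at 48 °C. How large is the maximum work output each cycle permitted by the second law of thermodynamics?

T_H = 2164 °C → 2164 + 273.15 = 2437.15 K.
T_C = 48 °C → 48 + 273.15 = 321.15 K.
No engine can exceed the Carnot limit: η_max = 1 − T_C/T_H = 1 − 321.15/2437.15 = 0.8682.
W_max = η_max · Q_H = 0.8682 × 107 = 92.90 kJ.

W_max ≈ 92.90 kJ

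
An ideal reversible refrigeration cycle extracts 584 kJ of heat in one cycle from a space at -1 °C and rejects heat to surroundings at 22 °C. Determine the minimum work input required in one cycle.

T_H = 22 °C → 22 + 273.15 = 295.15 K.
T_C = -1 °C → -1 + 273.15 = 272.15 K.
COP_R = T_C/(T_H − T_C) = 272.15/23.00 = 11.8326.
W = Q_C/COP_R = 584/11.8326 = 49.36 kJ.

W_in ≈ 49.36 kJ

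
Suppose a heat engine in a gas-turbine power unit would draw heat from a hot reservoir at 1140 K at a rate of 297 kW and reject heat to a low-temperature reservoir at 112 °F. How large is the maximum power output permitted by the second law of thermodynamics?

T_C = 112 °F → (112 − 32) × 5/9 = 44.44 °C = 317.59 K.
No engine can exceed the Carnot limit: η_max = 1 − T_C/T_H = 1 − 317.59/1140.00 = 0.7214.
W_max = η_max · Q_H = 0.7214 × 297 = 214 kW.

Ẇ_max ≈ 214 kW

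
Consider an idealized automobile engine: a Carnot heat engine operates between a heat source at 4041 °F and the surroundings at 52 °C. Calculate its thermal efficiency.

T_H = 4041 °F → (4041 − 32) × 5/9 = 2227.22 °C = 2500.37 K.
T_C = 52 °C → 52 + 273.15 = 325.15 K.
The Carnot efficiency is η = 1 − T_C/T_H = 1 − 325.15/2500.37 = 0.870.

η ≈ 0.870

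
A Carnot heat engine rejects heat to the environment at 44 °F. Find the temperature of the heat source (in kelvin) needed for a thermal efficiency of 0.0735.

T_C = 44 °F → (44 − 32) × 5/9 = 6.67 °C = 279.82 K.
From η = 1 − T_C/T_H, solving for T_H gives T_H = T_C/(1 − η) = 279.82/(1 − 0.0735) = 302 K.

T_H ≈ 302 K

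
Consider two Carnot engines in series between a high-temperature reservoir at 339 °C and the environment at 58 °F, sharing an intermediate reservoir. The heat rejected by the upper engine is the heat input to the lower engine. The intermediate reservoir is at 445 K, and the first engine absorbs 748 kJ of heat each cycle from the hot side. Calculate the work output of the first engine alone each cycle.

T_H = 339 °C → 339 + 273.15 = 612.15 K.
T_C = 58 °F → (58 − 32) × 5/9 = 14.44 °C = 287.59 K.
First-stage efficiency η₁ = 1 − T_m/T_H = 1 − 445.00/612.15 = 0.2731.
W₁ = η₁·Q_H = 0.2731 × 748 = 204.2 kJ.

W₁ ≈ 204.2 kJ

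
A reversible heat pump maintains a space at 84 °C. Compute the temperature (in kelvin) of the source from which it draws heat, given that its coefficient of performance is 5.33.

T_H = 84 °C → 84 + 273.15 = 357.15 K.
COP_HP = T_H/(T_H − T_C) ⇒ T_C = T_H·(COP_HP − 1)/COP_HP = 357.15 × (5.33 − 1)/5.33 = 290 K.

T_C ≈ 290 K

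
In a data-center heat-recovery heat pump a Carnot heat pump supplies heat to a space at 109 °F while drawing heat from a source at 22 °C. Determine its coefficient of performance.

COP_HP ≈ 15.21

T_H = 109 °F → (109 − 32) × 5/9 = 42.78 °C = 315.93 K.
T_C = 22 °C → 22 + 273.15 = 295.15 K.
The Carnot heat-pump COP is COP_HP = T_H/(T_H − T_C) = 315.93/(315.93 − 295.15) = 15.21.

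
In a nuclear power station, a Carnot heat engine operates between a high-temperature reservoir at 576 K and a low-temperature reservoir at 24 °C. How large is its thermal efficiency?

T_C = 24 °C → 24 + 273.15 = 297.15 K.
For a reversible engine, η = 1 − T_C/T_H = 1 − 297.15/576.00 = 0.484.

η ≈ 0.484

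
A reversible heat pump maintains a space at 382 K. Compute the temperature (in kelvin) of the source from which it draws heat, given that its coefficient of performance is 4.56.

T_C ≈ 298 K

COP_HP = T_H/(T_H − T_C) ⇒ T_C = T_H·(COP_HP − 1)/COP_HP = 382.00 × (4.56 − 1)/4.56 = 298 K.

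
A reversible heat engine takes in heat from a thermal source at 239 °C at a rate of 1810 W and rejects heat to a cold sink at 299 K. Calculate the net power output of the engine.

Ẇ ≈ 753 W

T_H = 239 °C → 239 + 273.15 = 512.15 K.
For a reversible engine, η = 1 − T_C/T_H = 1 − 299.00/512.15 = 0.4162.
W = η·Q_H = 0.4162 × 1810 = 753 W.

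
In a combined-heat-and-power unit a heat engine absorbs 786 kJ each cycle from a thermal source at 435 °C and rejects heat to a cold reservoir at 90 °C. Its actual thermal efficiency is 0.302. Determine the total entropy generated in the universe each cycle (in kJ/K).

ΔS_univ ≈ 0.401 kJ/K

T_H = 435 °C → 435 + 273.15 = 708.15 K.
T_C = 90 °C → 90 + 273.15 = 363.15 K.
W = η·Q_H = 0.302 × 786 = 237.4 kJ, so Q_C = Q_H − W = 548.6 kJ.
Entropy balance on the reservoirs: −Q_H/T_H = -1.110 kJ/K, +Q_C/T_C = 1.511 kJ/K.
ΔS_univ = −Q_H/T_H + Q_C/T_C = 0.401 kJ/K (> 0, since η = 0.302 < η_Carnot = 0.487).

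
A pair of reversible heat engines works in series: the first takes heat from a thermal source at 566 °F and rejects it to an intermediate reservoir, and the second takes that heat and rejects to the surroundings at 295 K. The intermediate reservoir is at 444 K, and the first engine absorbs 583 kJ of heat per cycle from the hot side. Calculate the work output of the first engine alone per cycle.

T_H = 566 °F → (566 − 32) × 5/9 = 296.67 °C = 569.82 K.
First-stage efficiency η₁ = 1 − T_m/T_H = 1 − 444.00/569.82 = 0.2208.
W₁ = η₁·Q_H = 0.2208 × 583 = 129 kJ.

W₁ ≈ 129 kJ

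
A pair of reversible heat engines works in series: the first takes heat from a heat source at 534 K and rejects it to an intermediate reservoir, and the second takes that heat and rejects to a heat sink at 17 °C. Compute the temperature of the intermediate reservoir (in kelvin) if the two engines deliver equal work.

T_C = 17 °C → 17 + 273.15 = 290.15 K.
For reversible stages Q_m = Q_H·(T_m/T_H). Setting W₁ = Q_H(1 − T_m/T_H) equal to W₂ = Q_m(1 − T_C/T_m) = Q_H·(T_m − T_C)/T_H gives T_H − T_m = T_m − T_C, so T_m = (T_H + T_C)/2 = (534.00 + 290.15)/2 = 412.1 K.

T_m ≈ 412.1 K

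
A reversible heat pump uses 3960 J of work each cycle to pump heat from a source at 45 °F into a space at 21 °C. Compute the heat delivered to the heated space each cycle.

T_H = 21 °C → 21 + 273.15 = 294.15 K.
T_C = 45 °F → (45 − 32) × 5/9 = 7.22 °C = 280.37 K.
COP_HP = T_H/(T_H − T_C) = 294.15/13.78 = 21.3496.
Q_H = COP_HP · W = 21.3496 × 3960 = 84500 J.

Q_H ≈ 84500 J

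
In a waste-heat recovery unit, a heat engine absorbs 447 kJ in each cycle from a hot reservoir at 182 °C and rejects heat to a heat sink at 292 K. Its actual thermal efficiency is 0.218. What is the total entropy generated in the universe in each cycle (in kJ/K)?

ΔS_univ ≈ 0.2150 kJ/K

T_H = 182 °C → 182 + 273.15 = 455.15 K.
W = η·Q_H = 0.218 × 447 = 97.45 kJ, so Q_C = Q_H − W = 349.6 kJ.
The hot reservoir loses entropy Q_H/T_H = 447/455.15 = 0.9821 kJ/K; the cold reservoir gains Q_C/T_C = 349.6/292.00 = 1.197 kJ/K.
ΔS_univ = −Q_H/T_H + Q_C/T_C = 0.2150 kJ/K (> 0, since η = 0.218 < η_Carnot = 0.358).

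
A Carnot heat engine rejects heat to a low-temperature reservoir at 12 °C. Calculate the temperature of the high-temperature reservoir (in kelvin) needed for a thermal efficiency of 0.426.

T_C = 12 °C → 12 + 273.15 = 285.15 K.
From η = 1 − T_C/T_H, solving for T_H gives T_H = T_C/(1 − η) = 285.15/(1 − 0.426) = 496.8 K.

T_H ≈ 496.8 K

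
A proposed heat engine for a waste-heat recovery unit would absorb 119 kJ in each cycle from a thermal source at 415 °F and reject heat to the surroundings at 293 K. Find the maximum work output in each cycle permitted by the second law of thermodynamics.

T_H = 415 °F → (415 − 32) × 5/9 = 212.78 °C = 485.93 K.
By the Carnot theorem, η_max = 1 − T_C/T_H = 1 − 293.00/485.93 = 0.3970.
W_max = η_max · Q_H = 0.3970 × 119 = 47.2 kJ.

W_max ≈ 47.2 kJ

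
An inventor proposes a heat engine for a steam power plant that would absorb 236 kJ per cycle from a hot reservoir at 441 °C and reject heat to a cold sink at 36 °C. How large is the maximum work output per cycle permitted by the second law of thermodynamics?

T_H = 441 °C → 441 + 273.15 = 714.15 K.
T_C = 36 °C → 36 + 273.15 = 309.15 K.
The upper bound on efficiency is η_max = 1 − T_C/T_H = 1 − 309.15/714.15 = 0.5671.
W_max = η_max · Q_H = 0.5671 × 236 = 133.8 kJ.

W_max ≈ 133.8 kJ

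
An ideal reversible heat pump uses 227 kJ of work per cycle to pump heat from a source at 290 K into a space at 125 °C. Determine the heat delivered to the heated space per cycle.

T_H = 125 °C → 125 + 273.15 = 398.15 K.
For a reversible heat pump, COP_HP = T_H/(T_H − T_C) = 398.15/108.15 = 3.6815.
Q_H = COP_HP · W = 3.6815 × 227 = 836 kJ.

Q_H ≈ 836 kJ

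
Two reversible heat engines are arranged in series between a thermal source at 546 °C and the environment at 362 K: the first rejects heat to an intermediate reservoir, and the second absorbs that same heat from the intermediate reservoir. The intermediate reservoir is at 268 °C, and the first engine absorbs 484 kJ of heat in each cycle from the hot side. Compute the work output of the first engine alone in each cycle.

W₁ ≈ 164.3 kJ

T_H = 546 °C → 546 + 273.15 = 819.15 K.
T_m = 268 °C → 268 + 273.15 = 541.15 K.
First-stage efficiency η₁ = 1 − T_m/T_H = 1 − 541.15/819.15 = 0.3394.
W₁ = η₁·Q_H = 0.3394 × 484 = 164.3 kJ.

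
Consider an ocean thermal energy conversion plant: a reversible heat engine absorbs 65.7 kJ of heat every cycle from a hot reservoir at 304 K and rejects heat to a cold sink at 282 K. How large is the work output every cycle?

W ≈ 4.75 kJ

Since the cycle is reversible, η = 1 − T_C/T_H = 1 − 282.00/304.00 = 0.0724.
W = η·Q_H = 0.0724 × 65.7 = 4.75 kJ.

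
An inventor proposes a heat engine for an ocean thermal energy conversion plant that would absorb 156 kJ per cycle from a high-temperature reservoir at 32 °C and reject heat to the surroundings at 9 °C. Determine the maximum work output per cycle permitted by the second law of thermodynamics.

W_max ≈ 11.8 kJ

T_H = 32 °C → 32 + 273.15 = 305.15 K.
T_C = 9 °C → 9 + 273.15 = 282.15 K.
The upper bound on efficiency is η_max = 1 − T_C/T_H = 1 − 282.15/305.15 = 0.0754.
W_max = η_max · Q_H = 0.0754 × 156 = 11.8 kJ.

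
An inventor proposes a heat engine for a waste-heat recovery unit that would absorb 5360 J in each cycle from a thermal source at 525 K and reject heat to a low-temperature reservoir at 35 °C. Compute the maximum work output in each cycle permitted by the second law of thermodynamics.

W_max ≈ 2210 J

T_C = 35 °C → 35 + 273.15 = 308.15 K.
By the Carnot theorem, η_max = 1 − T_C/T_H = 1 − 308.15/525.00 = 0.4130.
W_max = η_max · Q_H = 0.4130 × 5360 = 2210 J.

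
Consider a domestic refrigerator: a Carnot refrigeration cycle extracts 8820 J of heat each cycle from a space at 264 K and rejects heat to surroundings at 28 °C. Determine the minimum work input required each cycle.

W_in ≈ 1240 J

T_H = 28 °C → 28 + 273.15 = 301.15 K.
COP_R = T_C/(T_H − T_C) = 264.00/37.15 = 7.1063.
W = Q_C/COP_R = 8820/7.1063 = 1240 J.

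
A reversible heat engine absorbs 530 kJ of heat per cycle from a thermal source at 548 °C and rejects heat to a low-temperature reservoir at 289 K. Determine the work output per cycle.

T_H = 548 °C → 548 + 273.15 = 821.15 K.
Since the cycle is reversible, η = 1 − T_C/T_H = 1 − 289.00/821.15 = 0.6481.
W = η·Q_H = 0.6481 × 530 = 343 kJ.

W ≈ 343 kJ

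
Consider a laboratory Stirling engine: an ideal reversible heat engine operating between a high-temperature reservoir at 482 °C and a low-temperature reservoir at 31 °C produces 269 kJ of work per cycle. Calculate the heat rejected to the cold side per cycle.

T_H = 482 °C → 482 + 273.15 = 755.15 K.
T_C = 31 °C → 31 + 273.15 = 304.15 K.
η_rev = 1 − T_C/T_H = 1 − 304.15/755.15 = 0.5972.
Since Q_C/Q_H = T_C/T_H and Q_H = W/η, Q_C = W·T_C/(T_H − T_C) = 269 × 304.15/451.00 = 181 kJ.

Q_C ≈ 181 kJ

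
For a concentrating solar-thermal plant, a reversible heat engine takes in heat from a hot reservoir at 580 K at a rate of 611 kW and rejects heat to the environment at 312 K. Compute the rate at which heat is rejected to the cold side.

Q̇_C ≈ 329 kW

Since the cycle is reversible, η = 1 − T_C/T_H = 1 − 312.00/580.00 = 0.4621.
For a reversible cycle Q_C/Q_H = T_C/T_H, so Q_C = 611 × 312.00/580.00 = 329 kW.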